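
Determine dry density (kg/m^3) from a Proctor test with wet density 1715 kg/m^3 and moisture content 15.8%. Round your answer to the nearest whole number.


Step 1: Dry density = wet density / (1 + w/100)
Step 2: Dry density = 1715 / (1 + 15.8/100)
Step 3: Dry density = 1715 / 1.158
Step 4: Dry density = 1481 kg/m^3

1481


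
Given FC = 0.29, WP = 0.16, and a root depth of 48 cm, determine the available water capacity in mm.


Step 1: Available water = (FC - WP) * depth * 10
Step 2: AW = (0.29 - 0.16) * 48 * 10
Step 3: AW = 0.13 * 48 * 10
Step 4: AW = 62.4 mm

62.4


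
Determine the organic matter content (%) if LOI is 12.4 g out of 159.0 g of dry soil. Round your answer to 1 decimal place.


Step 1: OM% = 100 * LOI / sample mass
Step 2: OM = 100 * 12.4 / 159.0
Step 3: OM = 7.8%

7.8


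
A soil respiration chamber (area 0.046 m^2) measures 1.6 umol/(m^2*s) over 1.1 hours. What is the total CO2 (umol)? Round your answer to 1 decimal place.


Step 1: Convert time to seconds: 1.1 hr * 3600 = 3960.0 s
Step 2: Total = flux * area * time_s
Step 3: Total = 1.6 * 0.046 * 3960.0
Step 4: Total = 291.5 umol

291.5


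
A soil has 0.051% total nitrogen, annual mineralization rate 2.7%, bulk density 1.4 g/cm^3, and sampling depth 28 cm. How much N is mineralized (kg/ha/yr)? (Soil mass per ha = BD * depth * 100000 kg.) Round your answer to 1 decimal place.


Step 1: Soil mass per ha = BD * depth * 100000 = 1.4 * 28 * 100000 = 3920000 kg
Step 2: Total N pool = soil mass * N%/100 = 3920000 * 0.051/100 = 1999.2 kg/ha
Step 3: N mineralized = N pool * rate%/100 = 1999.2 * 2.7/100 = 54.0 kg/ha/yr

54.0


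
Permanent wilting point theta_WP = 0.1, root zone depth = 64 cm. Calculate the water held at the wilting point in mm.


Step 1: Water (mm) = theta_WP * depth * 10
Step 2: Water = 0.1 * 64 * 10
Step 3: Water = 64.0 mm

64.0


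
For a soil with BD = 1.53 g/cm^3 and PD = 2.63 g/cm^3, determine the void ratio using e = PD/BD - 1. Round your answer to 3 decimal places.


Step 1: e = PD / BD - 1
Step 2: e = 2.63 / 1.53 - 1
Step 3: e = 1.71895 - 1
Step 4: e = 0.719

0.719


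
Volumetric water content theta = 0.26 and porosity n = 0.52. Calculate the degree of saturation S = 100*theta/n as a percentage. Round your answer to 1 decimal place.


Step 1: S = 100 * theta_v / n
Step 2: S = 100 * 0.26 / 0.52
Step 3: S = 50.0%

50.0


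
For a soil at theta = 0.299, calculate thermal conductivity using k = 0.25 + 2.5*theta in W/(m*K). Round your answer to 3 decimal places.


Step 1: k = 0.25 + 2.5 * theta
Step 2: k = 0.25 + 2.5 * 0.299
Step 3: k = 0.25 + 0.748
Step 4: k = 0.998 W/(m*K)

0.998


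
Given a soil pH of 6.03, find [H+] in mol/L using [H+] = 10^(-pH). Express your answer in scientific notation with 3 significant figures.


Step 1: [H+] = 10^(-pH)
Step 2: [H+] = 10^(-6.03)
Step 3: [H+] = 9.33e-07 mol/L

9.33e-07


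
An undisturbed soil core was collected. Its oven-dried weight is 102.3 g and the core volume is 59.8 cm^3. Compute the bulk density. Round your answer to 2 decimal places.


Step 1: Identify the formula: BD = dry mass / volume
Step 2: Substitute values: BD = 102.3 / 59.8
Step 3: BD = 1.71 g/cm^3

1.71


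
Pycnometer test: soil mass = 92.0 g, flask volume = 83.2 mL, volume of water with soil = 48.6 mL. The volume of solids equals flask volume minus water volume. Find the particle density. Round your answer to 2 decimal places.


Step 1: Volume of solids = flask volume - water volume with soil
Step 2: V_solids = 83.2 - 48.6 = 34.6 mL
Step 3: Particle density = mass / V_solids = 92.0 / 34.6 = 2.66 g/cm^3

2.66


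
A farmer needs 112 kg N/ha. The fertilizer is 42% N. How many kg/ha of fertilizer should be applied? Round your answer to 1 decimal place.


Step 1: Fertilizer rate = target N / (N content / 100)
Step 2: Rate = 112 / (42 / 100)
Step 3: Rate = 112 / 0.42
Step 4: Rate = 266.7 kg/ha

266.7


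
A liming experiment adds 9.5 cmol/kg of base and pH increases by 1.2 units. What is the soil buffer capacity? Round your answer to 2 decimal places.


Step 1: BC = change in base / change in pH
Step 2: BC = 9.5 / 1.2
Step 3: BC = 7.92 cmol/(kg*pH unit)

7.92


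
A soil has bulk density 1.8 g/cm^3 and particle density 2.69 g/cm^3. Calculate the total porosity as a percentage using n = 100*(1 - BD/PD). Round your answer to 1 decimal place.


Step 1: Formula: n = 100 * (1 - BD / PD)
Step 2: n = 100 * (1 - 1.8 / 2.69)
Step 3: n = 100 * (1 - 0.66914)
Step 4: n = 33.1%

33.1


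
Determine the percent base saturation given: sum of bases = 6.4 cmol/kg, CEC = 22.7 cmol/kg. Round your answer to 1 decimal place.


Step 1: BS = 100 * (sum of bases) / CEC
Step 2: BS = 100 * 6.4 / 22.7
Step 3: BS = 28.2%

28.2


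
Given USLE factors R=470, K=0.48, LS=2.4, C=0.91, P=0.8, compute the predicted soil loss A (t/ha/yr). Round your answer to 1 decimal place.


Step 1: A = R * K * LS * C * P
Step 2: R * K = 470 * 0.48 = 225.6
Step 3: (R*K) * LS = 225.6 * 2.4 = 541.44
Step 4: * C * P = 541.44 * 0.91 * 0.8 = 394.2
Step 5: A = 394.2 t/(ha*yr)

394.2


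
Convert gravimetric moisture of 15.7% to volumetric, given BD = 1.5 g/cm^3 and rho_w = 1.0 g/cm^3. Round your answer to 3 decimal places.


Step 1: theta = (w / 100) * BD / rho_w
Step 2: theta = (15.7 / 100) * 1.5 / 1.0
Step 3: theta = 0.157 * 1.5
Step 4: theta = 0.236

0.236


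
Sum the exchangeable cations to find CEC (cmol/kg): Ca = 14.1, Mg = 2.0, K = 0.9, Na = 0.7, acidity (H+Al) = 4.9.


Step 1: CEC = Ca + Mg + K + Na + (H+Al)
Step 2: CEC = 14.1 + 2.0 + 0.9 + 0.7 + 4.9
Step 3: CEC = 22.6 cmol/kg

22.6


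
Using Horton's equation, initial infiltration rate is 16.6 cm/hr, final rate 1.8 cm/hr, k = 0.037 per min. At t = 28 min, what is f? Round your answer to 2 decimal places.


Step 1: f = fc + (f0 - fc) * exp(-k * t)
Step 2: exp(-0.037 * 28) = 0.354871
Step 3: f = 1.8 + (16.6 - 1.8) * 0.354871
Step 4: f = 1.8 + 14.8 * 0.354871
Step 5: f = 7.05 cm/hr

7.05


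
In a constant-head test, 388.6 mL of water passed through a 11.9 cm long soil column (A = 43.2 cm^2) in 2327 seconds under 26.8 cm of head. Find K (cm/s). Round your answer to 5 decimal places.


Step 1: K = Q * L / (A * t * h)
Step 2: Numerator = 388.6 * 11.9 = 4624.34
Step 3: Denominator = 43.2 * 2327 * 26.8 = 2694107.52
Step 4: K = 4624.34 / 2694107.52 = 0.00172 cm/s

0.00172


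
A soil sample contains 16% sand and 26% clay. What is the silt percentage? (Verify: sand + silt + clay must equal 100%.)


Step 1: sand + silt + clay = 100%
Step 2: silt = 100 - sand - clay
Step 3: silt = 100 - 16 - 26
Step 4: silt = 58%

58


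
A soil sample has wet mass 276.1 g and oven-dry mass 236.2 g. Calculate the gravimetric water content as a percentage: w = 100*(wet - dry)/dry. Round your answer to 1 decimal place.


Step 1: Water mass = wet - dry = 276.1 - 236.2 = 39.9 g
Step 2: w = 100 * water mass / dry mass
Step 3: w = 100 * 39.9 / 236.2 = 16.9%

16.9


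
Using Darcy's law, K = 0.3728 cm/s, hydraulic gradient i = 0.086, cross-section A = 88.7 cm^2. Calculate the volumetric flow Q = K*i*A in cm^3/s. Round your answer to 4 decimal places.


Step 1: Apply Darcy's law: Q = K * i * A
Step 2: Q = 0.3728 * 0.086 * 88.7
Step 3: Q = 2.8438 cm^3/s

2.8438


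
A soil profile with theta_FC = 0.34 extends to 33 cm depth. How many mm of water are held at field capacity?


Step 1: Water (mm) = theta_FC * depth (cm) * 10
Step 2: Water = 0.34 * 33 * 10
Step 3: Water = 112.2 mm

112.2


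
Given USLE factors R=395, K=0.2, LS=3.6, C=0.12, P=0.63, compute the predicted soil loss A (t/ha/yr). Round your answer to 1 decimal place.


Step 1: A = R * K * LS * C * P
Step 2: R * K = 395 * 0.2 = 79.0
Step 3: (R*K) * LS = 79.0 * 3.6 = 284.4
Step 4: * C * P = 284.4 * 0.12 * 0.63 = 21.5
Step 5: A = 21.5 t/(ha*yr)

21.5


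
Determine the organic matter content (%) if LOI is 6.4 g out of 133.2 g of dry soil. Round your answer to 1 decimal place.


Step 1: OM% = 100 * LOI / sample mass
Step 2: OM = 100 * 6.4 / 133.2
Step 3: OM = 4.8%

4.8


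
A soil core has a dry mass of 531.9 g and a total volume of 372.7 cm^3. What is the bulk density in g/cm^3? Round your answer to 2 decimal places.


Step 1: Identify the formula: BD = dry mass / volume
Step 2: Substitute values: BD = 531.9 / 372.7
Step 3: BD = 1.43 g/cm^3

1.43


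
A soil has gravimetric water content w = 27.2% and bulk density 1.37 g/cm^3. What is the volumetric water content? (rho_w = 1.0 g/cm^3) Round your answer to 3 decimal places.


Step 1: theta = (w / 100) * BD / rho_w
Step 2: theta = (27.2 / 100) * 1.37 / 1.0
Step 3: theta = 0.272 * 1.37
Step 4: theta = 0.373

0.373


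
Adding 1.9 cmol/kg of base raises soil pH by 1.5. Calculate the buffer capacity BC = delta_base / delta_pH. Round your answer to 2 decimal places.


Step 1: BC = change in base / change in pH
Step 2: BC = 1.9 / 1.5
Step 3: BC = 1.27 cmol/(kg*pH unit)

1.27


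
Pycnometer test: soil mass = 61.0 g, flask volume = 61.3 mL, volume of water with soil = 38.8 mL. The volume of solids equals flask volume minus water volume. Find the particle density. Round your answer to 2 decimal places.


Step 1: Volume of solids = flask volume - water volume with soil
Step 2: V_solids = 61.3 - 38.8 = 22.5 mL
Step 3: Particle density = mass / V_solids = 61.0 / 22.5 = 2.71 g/cm^3

2.71


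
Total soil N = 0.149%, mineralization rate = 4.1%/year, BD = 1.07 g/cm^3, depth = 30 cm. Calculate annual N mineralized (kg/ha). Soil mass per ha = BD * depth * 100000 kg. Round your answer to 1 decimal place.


Step 1: Soil mass per ha = BD * depth * 100000 = 1.07 * 30 * 100000 = 3210000 kg
Step 2: Total N pool = soil mass * N%/100 = 3210000 * 0.149/100 = 4782.9 kg/ha
Step 3: N mineralized = N pool * rate%/100 = 4782.9 * 4.1/100 = 196.1 kg/ha/yr

196.1


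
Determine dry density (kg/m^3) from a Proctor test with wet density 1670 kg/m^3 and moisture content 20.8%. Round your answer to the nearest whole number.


Step 1: Dry density = wet density / (1 + w/100)
Step 2: Dry density = 1670 / (1 + 20.8/100)
Step 3: Dry density = 1670 / 1.208
Step 4: Dry density = 1382 kg/m^3

1382


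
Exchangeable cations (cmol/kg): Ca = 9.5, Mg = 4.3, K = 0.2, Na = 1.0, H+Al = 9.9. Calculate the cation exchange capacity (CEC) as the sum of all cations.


Step 1: CEC = Ca + Mg + K + Na + (H+Al)
Step 2: CEC = 9.5 + 4.3 + 0.2 + 1.0 + 9.9
Step 3: CEC = 24.9 cmol/kg

24.9


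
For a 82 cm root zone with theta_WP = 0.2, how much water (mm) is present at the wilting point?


Step 1: Water (mm) = theta_WP * depth * 10
Step 2: Water = 0.2 * 82 * 10
Step 3: Water = 164.0 mm

164.0


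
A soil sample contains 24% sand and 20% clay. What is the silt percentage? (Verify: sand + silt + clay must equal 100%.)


Step 1: sand + silt + clay = 100%
Step 2: silt = 100 - sand - clay
Step 3: silt = 100 - 24 - 20
Step 4: silt = 56%

56


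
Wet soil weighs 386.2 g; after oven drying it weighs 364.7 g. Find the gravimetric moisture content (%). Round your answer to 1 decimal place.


Step 1: Water mass = wet - dry = 386.2 - 364.7 = 21.5 g
Step 2: w = 100 * water mass / dry mass
Step 3: w = 100 * 21.5 / 364.7 = 5.9%

5.9


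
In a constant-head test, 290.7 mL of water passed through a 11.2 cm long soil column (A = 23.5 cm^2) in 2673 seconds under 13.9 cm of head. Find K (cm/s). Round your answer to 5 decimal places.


Step 1: K = Q * L / (A * t * h)
Step 2: Numerator = 290.7 * 11.2 = 3255.84
Step 3: Denominator = 23.5 * 2673 * 13.9 = 873135.45
Step 4: K = 3255.84 / 873135.45 = 0.00373 cm/s

0.00373


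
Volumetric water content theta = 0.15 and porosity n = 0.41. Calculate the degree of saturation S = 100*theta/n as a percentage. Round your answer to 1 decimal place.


Step 1: S = 100 * theta_v / n
Step 2: S = 100 * 0.15 / 0.41
Step 3: S = 36.6%

36.6


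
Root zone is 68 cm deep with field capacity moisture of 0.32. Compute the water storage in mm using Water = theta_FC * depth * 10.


Step 1: Water (mm) = theta_FC * depth (cm) * 10
Step 2: Water = 0.32 * 68 * 10
Step 3: Water = 217.6 mm

217.6


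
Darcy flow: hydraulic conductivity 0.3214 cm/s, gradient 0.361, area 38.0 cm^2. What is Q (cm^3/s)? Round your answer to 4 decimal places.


Step 1: Apply Darcy's law: Q = K * i * A
Step 2: Q = 0.3214 * 0.361 * 38.0
Step 3: Q = 4.409 cm^3/s

4.409


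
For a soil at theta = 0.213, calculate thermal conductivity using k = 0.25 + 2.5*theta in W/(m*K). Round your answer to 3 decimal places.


Step 1: k = 0.25 + 2.5 * theta
Step 2: k = 0.25 + 2.5 * 0.213
Step 3: k = 0.25 + 0.533
Step 4: k = 0.783 W/(m*K)

0.783


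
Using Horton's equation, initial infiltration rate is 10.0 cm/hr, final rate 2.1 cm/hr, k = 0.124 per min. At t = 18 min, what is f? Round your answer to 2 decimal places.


Step 1: f = fc + (f0 - fc) * exp(-k * t)
Step 2: exp(-0.124 * 18) = 0.107314
Step 3: f = 2.1 + (10.0 - 2.1) * 0.107314
Step 4: f = 2.1 + 7.9 * 0.107314
Step 5: f = 2.95 cm/hr

2.95


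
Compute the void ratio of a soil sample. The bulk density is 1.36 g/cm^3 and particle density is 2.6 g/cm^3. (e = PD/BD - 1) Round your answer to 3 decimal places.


Step 1: e = PD / BD - 1
Step 2: e = 2.6 / 1.36 - 1
Step 3: e = 1.91176 - 1
Step 4: e = 0.912

0.912


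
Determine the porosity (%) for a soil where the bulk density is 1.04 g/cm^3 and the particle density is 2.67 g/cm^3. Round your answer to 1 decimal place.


Step 1: Formula: n = 100 * (1 - BD / PD)
Step 2: n = 100 * (1 - 1.04 / 2.67)
Step 3: n = 100 * (1 - 0.38951)
Step 4: n = 61.0%

61.0


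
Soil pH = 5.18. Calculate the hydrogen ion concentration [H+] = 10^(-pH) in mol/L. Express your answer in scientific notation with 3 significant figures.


Step 1: [H+] = 10^(-pH)
Step 2: [H+] = 10^(-5.18)
Step 3: [H+] = 6.61e-06 mol/L

6.61e-06


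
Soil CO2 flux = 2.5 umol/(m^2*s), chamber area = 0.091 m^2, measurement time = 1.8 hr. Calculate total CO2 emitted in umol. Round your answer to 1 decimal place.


Step 1: Convert time to seconds: 1.8 hr * 3600 = 6480.0 s
Step 2: Total = flux * area * time_s
Step 3: Total = 2.5 * 0.091 * 6480.0
Step 4: Total = 1474.2 umol

1474.2


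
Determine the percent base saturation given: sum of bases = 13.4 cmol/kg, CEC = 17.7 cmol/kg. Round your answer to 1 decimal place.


Step 1: BS = 100 * (sum of bases) / CEC
Step 2: BS = 100 * 13.4 / 17.7
Step 3: BS = 75.7%

75.7


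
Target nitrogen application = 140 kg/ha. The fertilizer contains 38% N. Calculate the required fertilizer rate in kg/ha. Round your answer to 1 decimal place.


Step 1: Fertilizer rate = target N / (N content / 100)
Step 2: Rate = 140 / (38 / 100)
Step 3: Rate = 140 / 0.38
Step 4: Rate = 368.4 kg/ha

368.4


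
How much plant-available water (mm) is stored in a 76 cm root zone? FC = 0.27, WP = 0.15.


Step 1: Available water = (FC - WP) * depth * 10
Step 2: AW = (0.27 - 0.15) * 76 * 10
Step 3: AW = 0.12 * 76 * 10
Step 4: AW = 91.2 mm

91.2


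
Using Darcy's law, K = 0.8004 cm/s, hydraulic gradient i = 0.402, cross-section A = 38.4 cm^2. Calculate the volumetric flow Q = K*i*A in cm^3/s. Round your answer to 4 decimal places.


Step 1: Apply Darcy's law: Q = K * i * A
Step 2: Q = 0.8004 * 0.402 * 38.4
Step 3: Q = 12.3556 cm^3/s

12.3556


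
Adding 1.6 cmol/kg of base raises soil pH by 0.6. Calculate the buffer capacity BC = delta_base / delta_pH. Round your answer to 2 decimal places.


Step 1: BC = change in base / change in pH
Step 2: BC = 1.6 / 0.6
Step 3: BC = 2.67 cmol/(kg*pH unit)

2.67


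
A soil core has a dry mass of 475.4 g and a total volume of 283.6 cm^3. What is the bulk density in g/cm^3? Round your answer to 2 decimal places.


Step 1: Identify the formula: BD = dry mass / volume
Step 2: Substitute values: BD = 475.4 / 283.6
Step 3: BD = 1.68 g/cm^3

1.68


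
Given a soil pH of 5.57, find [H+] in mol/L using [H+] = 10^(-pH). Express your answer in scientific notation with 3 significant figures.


Step 1: [H+] = 10^(-pH)
Step 2: [H+] = 10^(-5.57)
Step 3: [H+] = 2.69e-06 mol/L

2.69e-06


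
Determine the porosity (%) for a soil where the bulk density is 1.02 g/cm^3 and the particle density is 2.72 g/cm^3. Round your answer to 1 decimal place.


Step 1: Formula: n = 100 * (1 - BD / PD)
Step 2: n = 100 * (1 - 1.02 / 2.72)
Step 3: n = 100 * (1 - 0.375)
Step 4: n = 62.5%

62.5


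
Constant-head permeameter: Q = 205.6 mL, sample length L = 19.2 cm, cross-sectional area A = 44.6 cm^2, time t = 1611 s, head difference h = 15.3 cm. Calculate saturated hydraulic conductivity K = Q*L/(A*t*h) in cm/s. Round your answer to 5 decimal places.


Step 1: K = Q * L / (A * t * h)
Step 2: Numerator = 205.6 * 19.2 = 3947.52
Step 3: Denominator = 44.6 * 1611 * 15.3 = 1099314.18
Step 4: K = 3947.52 / 1099314.18 = 0.00359 cm/s

0.00359


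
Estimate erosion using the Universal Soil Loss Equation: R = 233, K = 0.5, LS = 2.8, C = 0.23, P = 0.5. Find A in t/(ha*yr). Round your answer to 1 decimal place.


Step 1: A = R * K * LS * C * P
Step 2: R * K = 233 * 0.5 = 116.5
Step 3: (R*K) * LS = 116.5 * 2.8 = 326.2
Step 4: * C * P = 326.2 * 0.23 * 0.5 = 37.5
Step 5: A = 37.5 t/(ha*yr)

37.5


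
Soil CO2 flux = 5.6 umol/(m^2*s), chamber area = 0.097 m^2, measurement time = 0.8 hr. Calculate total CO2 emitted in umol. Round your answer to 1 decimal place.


Step 1: Convert time to seconds: 0.8 hr * 3600 = 2880.0 s
Step 2: Total = flux * area * time_s
Step 3: Total = 5.6 * 0.097 * 2880.0
Step 4: Total = 1564.4 umol

1564.4


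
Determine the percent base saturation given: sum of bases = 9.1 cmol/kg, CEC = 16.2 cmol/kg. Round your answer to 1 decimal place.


Step 1: BS = 100 * (sum of bases) / CEC
Step 2: BS = 100 * 9.1 / 16.2
Step 3: BS = 56.2%

56.2


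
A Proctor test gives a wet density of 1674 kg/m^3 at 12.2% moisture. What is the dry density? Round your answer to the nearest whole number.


Step 1: Dry density = wet density / (1 + w/100)
Step 2: Dry density = 1674 / (1 + 12.2/100)
Step 3: Dry density = 1674 / 1.122
Step 4: Dry density = 1492 kg/m^3

1492


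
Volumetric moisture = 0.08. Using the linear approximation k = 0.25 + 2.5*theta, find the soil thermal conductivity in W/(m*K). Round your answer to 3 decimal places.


Step 1: k = 0.25 + 2.5 * theta
Step 2: k = 0.25 + 2.5 * 0.08
Step 3: k = 0.25 + 0.2
Step 4: k = 0.45 W/(m*K)

0.45


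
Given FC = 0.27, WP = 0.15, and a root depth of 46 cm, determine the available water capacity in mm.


Step 1: Available water = (FC - WP) * depth * 10
Step 2: AW = (0.27 - 0.15) * 46 * 10
Step 3: AW = 0.12 * 46 * 10
Step 4: AW = 55.2 mm

55.2


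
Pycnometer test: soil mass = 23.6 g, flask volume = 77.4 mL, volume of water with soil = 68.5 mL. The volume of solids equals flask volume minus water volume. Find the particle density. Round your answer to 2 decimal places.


Step 1: Volume of solids = flask volume - water volume with soil
Step 2: V_solids = 77.4 - 68.5 = 8.9 mL
Step 3: Particle density = mass / V_solids = 23.6 / 8.9 = 2.65 g/cm^3

2.65


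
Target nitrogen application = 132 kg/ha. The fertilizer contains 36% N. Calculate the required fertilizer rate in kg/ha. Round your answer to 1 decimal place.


Step 1: Fertilizer rate = target N / (N content / 100)
Step 2: Rate = 132 / (36 / 100)
Step 3: Rate = 132 / 0.36
Step 4: Rate = 366.7 kg/ha

366.7


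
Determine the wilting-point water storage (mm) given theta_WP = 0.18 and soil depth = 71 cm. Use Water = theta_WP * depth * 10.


Step 1: Water (mm) = theta_WP * depth * 10
Step 2: Water = 0.18 * 71 * 10
Step 3: Water = 127.8 mm

127.8


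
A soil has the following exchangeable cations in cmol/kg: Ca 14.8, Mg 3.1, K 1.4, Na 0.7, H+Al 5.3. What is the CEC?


Step 1: CEC = Ca + Mg + K + Na + (H+Al)
Step 2: CEC = 14.8 + 3.1 + 1.4 + 0.7 + 5.3
Step 3: CEC = 25.3 cmol/kg

25.3


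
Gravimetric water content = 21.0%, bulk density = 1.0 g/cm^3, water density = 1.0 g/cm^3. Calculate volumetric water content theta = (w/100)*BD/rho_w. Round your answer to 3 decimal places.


Step 1: theta = (w / 100) * BD / rho_w
Step 2: theta = (21.0 / 100) * 1.0 / 1.0
Step 3: theta = 0.21 * 1.0
Step 4: theta = 0.21

0.21


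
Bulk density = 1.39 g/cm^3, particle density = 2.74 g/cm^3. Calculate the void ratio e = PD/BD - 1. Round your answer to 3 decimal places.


Step 1: e = PD / BD - 1
Step 2: e = 2.74 / 1.39 - 1
Step 3: e = 1.97122 - 1
Step 4: e = 0.971

0.971


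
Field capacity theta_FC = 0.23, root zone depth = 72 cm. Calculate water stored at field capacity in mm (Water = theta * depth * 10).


Step 1: Water (mm) = theta_FC * depth (cm) * 10
Step 2: Water = 0.23 * 72 * 10
Step 3: Water = 165.6 mm

165.6


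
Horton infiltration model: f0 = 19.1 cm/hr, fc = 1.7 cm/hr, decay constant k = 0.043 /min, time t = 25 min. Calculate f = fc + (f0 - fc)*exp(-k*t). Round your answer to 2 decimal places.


Step 1: f = fc + (f0 - fc) * exp(-k * t)
Step 2: exp(-0.043 * 25) = 0.341298
Step 3: f = 1.7 + (19.1 - 1.7) * 0.341298
Step 4: f = 1.7 + 17.4 * 0.341298
Step 5: f = 7.64 cm/hr

7.64


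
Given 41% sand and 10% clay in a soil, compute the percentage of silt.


Step 1: sand + silt + clay = 100%
Step 2: silt = 100 - sand - clay
Step 3: silt = 100 - 41 - 10
Step 4: silt = 49%

49


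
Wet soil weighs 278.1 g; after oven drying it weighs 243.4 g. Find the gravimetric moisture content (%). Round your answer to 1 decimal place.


Step 1: Water mass = wet - dry = 278.1 - 243.4 = 34.7 g
Step 2: w = 100 * water mass / dry mass
Step 3: w = 100 * 34.7 / 243.4 = 14.3%

14.3


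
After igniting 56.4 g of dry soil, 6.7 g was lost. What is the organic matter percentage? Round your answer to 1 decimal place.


Step 1: OM% = 100 * LOI / sample mass
Step 2: OM = 100 * 6.7 / 56.4
Step 3: OM = 11.9%

11.9


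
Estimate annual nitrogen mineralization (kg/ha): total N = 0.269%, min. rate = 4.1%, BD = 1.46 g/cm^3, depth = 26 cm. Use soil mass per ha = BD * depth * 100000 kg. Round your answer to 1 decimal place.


Step 1: Soil mass per ha = BD * depth * 100000 = 1.46 * 26 * 100000 = 3796000 kg
Step 2: Total N pool = soil mass * N%/100 = 3796000 * 0.269/100 = 10211.24 kg/ha
Step 3: N mineralized = N pool * rate%/100 = 10211.24 * 4.1/100 = 418.7 kg/ha/yr

418.7


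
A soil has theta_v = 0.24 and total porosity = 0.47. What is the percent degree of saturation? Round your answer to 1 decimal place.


Step 1: S = 100 * theta_v / n
Step 2: S = 100 * 0.24 / 0.47
Step 3: S = 51.1%

51.1


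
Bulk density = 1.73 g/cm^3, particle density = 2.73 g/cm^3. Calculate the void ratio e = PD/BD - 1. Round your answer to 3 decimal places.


Step 1: e = PD / BD - 1
Step 2: e = 2.73 / 1.73 - 1
Step 3: e = 1.57803 - 1
Step 4: e = 0.578

0.578


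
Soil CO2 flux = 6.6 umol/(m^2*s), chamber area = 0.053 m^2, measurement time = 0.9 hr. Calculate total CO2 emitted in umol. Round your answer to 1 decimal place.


Step 1: Convert time to seconds: 0.9 hr * 3600 = 3240.0 s
Step 2: Total = flux * area * time_s
Step 3: Total = 6.6 * 0.053 * 3240.0
Step 4: Total = 1133.4 umol

1133.4


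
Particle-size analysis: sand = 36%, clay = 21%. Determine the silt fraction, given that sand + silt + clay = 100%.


Step 1: sand + silt + clay = 100%
Step 2: silt = 100 - sand - clay
Step 3: silt = 100 - 36 - 21
Step 4: silt = 43%

43


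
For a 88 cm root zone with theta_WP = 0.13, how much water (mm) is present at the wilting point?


Step 1: Water (mm) = theta_WP * depth * 10
Step 2: Water = 0.13 * 88 * 10
Step 3: Water = 114.4 mm

114.4


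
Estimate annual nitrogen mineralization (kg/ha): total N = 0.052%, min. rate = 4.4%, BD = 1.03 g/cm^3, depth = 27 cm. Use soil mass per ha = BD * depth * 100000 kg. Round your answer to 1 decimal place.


Step 1: Soil mass per ha = BD * depth * 100000 = 1.03 * 27 * 100000 = 2781000 kg
Step 2: Total N pool = soil mass * N%/100 = 2781000 * 0.052/100 = 1446.12 kg/ha
Step 3: N mineralized = N pool * rate%/100 = 1446.12 * 4.4/100 = 63.6 kg/ha/yr

63.6


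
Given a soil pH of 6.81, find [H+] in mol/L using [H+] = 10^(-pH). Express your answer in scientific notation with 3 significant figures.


Step 1: [H+] = 10^(-pH)
Step 2: [H+] = 10^(-6.81)
Step 3: [H+] = 1.55e-07 mol/L

1.55e-07


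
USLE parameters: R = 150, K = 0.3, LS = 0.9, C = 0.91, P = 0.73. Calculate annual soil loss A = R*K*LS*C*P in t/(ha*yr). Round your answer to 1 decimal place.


Step 1: A = R * K * LS * C * P
Step 2: R * K = 150 * 0.3 = 45.0
Step 3: (R*K) * LS = 45.0 * 0.9 = 40.5
Step 4: * C * P = 40.5 * 0.91 * 0.73 = 26.9
Step 5: A = 26.9 t/(ha*yr)

26.9


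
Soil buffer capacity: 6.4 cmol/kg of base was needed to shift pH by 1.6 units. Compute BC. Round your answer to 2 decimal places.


Step 1: BC = change in base / change in pH
Step 2: BC = 6.4 / 1.6
Step 3: BC = 4.0 cmol/(kg*pH unit)

4.0


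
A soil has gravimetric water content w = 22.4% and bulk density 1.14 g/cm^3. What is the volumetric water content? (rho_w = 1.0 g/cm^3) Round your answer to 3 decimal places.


Step 1: theta = (w / 100) * BD / rho_w
Step 2: theta = (22.4 / 100) * 1.14 / 1.0
Step 3: theta = 0.224 * 1.14
Step 4: theta = 0.255

0.255


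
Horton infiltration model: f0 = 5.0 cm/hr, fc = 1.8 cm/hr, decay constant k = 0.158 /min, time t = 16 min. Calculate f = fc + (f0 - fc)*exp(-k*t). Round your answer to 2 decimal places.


Step 1: f = fc + (f0 - fc) * exp(-k * t)
Step 2: exp(-0.158 * 16) = 0.079818
Step 3: f = 1.8 + (5.0 - 1.8) * 0.079818
Step 4: f = 1.8 + 3.2 * 0.079818
Step 5: f = 2.06 cm/hr

2.06


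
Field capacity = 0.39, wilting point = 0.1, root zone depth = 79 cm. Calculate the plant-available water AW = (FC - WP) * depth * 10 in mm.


Step 1: Available water = (FC - WP) * depth * 10
Step 2: AW = (0.39 - 0.1) * 79 * 10
Step 3: AW = 0.29 * 79 * 10
Step 4: AW = 229.1 mm

229.1


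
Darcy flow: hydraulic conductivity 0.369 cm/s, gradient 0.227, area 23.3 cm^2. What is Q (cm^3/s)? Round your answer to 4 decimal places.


Step 1: Apply Darcy's law: Q = K * i * A
Step 2: Q = 0.369 * 0.227 * 23.3
Step 3: Q = 1.9517 cm^3/s

1.9517


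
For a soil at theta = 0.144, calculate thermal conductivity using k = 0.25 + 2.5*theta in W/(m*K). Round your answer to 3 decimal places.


Step 1: k = 0.25 + 2.5 * theta
Step 2: k = 0.25 + 2.5 * 0.144
Step 3: k = 0.25 + 0.36
Step 4: k = 0.61 W/(m*K)

0.61


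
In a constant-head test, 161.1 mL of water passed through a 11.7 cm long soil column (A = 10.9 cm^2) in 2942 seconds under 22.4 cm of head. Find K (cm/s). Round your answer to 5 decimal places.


Step 1: K = Q * L / (A * t * h)
Step 2: Numerator = 161.1 * 11.7 = 1884.87
Step 3: Denominator = 10.9 * 2942 * 22.4 = 718318.72
Step 4: K = 1884.87 / 718318.72 = 0.00262 cm/s

0.00262


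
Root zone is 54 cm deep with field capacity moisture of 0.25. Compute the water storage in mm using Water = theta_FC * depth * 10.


Step 1: Water (mm) = theta_FC * depth (cm) * 10
Step 2: Water = 0.25 * 54 * 10
Step 3: Water = 135.0 mm

135.0


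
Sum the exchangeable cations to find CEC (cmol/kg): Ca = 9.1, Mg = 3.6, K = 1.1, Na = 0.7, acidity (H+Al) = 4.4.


Step 1: CEC = Ca + Mg + K + Na + (H+Al)
Step 2: CEC = 9.1 + 3.6 + 1.1 + 0.7 + 4.4
Step 3: CEC = 18.9 cmol/kg

18.9


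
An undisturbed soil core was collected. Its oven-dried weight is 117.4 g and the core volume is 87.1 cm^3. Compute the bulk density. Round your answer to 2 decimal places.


Step 1: Identify the formula: BD = dry mass / volume
Step 2: Substitute values: BD = 117.4 / 87.1
Step 3: BD = 1.35 g/cm^3

1.35


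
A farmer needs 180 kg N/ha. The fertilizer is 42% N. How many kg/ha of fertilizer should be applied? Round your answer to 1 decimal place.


Step 1: Fertilizer rate = target N / (N content / 100)
Step 2: Rate = 180 / (42 / 100)
Step 3: Rate = 180 / 0.42
Step 4: Rate = 428.6 kg/ha

428.6


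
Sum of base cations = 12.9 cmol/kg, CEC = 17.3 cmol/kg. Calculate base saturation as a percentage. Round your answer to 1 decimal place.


Step 1: BS = 100 * (sum of bases) / CEC
Step 2: BS = 100 * 12.9 / 17.3
Step 3: BS = 74.6%

74.6


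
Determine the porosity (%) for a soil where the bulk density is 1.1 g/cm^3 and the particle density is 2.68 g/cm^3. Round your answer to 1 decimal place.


Step 1: Formula: n = 100 * (1 - BD / PD)
Step 2: n = 100 * (1 - 1.1 / 2.68)
Step 3: n = 100 * (1 - 0.41045)
Step 4: n = 59.0%

59.0


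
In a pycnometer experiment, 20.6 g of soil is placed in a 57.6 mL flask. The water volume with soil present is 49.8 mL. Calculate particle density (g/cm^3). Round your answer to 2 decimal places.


Step 1: Volume of solids = flask volume - water volume with soil
Step 2: V_solids = 57.6 - 49.8 = 7.8 mL
Step 3: Particle density = mass / V_solids = 20.6 / 7.8 = 2.64 g/cm^3

2.64


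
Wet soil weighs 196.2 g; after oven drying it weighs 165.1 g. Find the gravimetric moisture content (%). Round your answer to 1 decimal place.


Step 1: Water mass = wet - dry = 196.2 - 165.1 = 31.1 g
Step 2: w = 100 * water mass / dry mass
Step 3: w = 100 * 31.1 / 165.1 = 18.8%

18.8


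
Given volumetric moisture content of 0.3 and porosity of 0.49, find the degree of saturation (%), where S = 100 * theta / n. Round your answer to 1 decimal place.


Step 1: S = 100 * theta_v / n
Step 2: S = 100 * 0.3 / 0.49
Step 3: S = 61.2%

61.2


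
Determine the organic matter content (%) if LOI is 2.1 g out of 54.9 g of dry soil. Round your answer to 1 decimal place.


Step 1: OM% = 100 * LOI / sample mass
Step 2: OM = 100 * 2.1 / 54.9
Step 3: OM = 3.8%

3.8


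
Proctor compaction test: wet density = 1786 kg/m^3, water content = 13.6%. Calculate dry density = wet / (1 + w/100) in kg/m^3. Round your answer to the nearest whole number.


Step 1: Dry density = wet density / (1 + w/100)
Step 2: Dry density = 1786 / (1 + 13.6/100)
Step 3: Dry density = 1786 / 1.136
Step 4: Dry density = 1572 kg/m^3

1572


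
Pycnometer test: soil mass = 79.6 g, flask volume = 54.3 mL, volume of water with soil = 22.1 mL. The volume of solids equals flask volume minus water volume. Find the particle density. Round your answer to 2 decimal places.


Step 1: Volume of solids = flask volume - water volume with soil
Step 2: V_solids = 54.3 - 22.1 = 32.2 mL
Step 3: Particle density = mass / V_solids = 79.6 / 32.2 = 2.47 g/cm^3

2.47


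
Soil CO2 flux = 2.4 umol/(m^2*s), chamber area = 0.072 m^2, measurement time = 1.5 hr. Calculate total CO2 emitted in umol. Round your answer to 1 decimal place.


Step 1: Convert time to seconds: 1.5 hr * 3600 = 5400.0 s
Step 2: Total = flux * area * time_s
Step 3: Total = 2.4 * 0.072 * 5400.0
Step 4: Total = 933.1 umol

933.1


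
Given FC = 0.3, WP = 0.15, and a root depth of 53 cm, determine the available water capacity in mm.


Step 1: Available water = (FC - WP) * depth * 10
Step 2: AW = (0.3 - 0.15) * 53 * 10
Step 3: AW = 0.15 * 53 * 10
Step 4: AW = 79.5 mm

79.5


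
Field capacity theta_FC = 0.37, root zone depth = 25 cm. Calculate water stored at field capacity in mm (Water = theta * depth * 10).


Step 1: Water (mm) = theta_FC * depth (cm) * 10
Step 2: Water = 0.37 * 25 * 10
Step 3: Water = 92.5 mm

92.5


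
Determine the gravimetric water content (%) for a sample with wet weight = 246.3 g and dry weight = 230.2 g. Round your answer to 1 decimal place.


Step 1: Water mass = wet - dry = 246.3 - 230.2 = 16.1 g
Step 2: w = 100 * water mass / dry mass
Step 3: w = 100 * 16.1 / 230.2 = 7.0%

7.0


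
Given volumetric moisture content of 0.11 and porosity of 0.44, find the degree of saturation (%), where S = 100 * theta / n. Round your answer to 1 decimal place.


Step 1: S = 100 * theta_v / n
Step 2: S = 100 * 0.11 / 0.44
Step 3: S = 25.0%

25.0


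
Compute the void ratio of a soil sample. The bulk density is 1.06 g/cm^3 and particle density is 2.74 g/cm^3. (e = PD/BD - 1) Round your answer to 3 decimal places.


Step 1: e = PD / BD - 1
Step 2: e = 2.74 / 1.06 - 1
Step 3: e = 2.58491 - 1
Step 4: e = 1.585

1.585


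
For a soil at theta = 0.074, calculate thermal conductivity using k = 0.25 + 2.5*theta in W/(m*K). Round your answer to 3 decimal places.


Step 1: k = 0.25 + 2.5 * theta
Step 2: k = 0.25 + 2.5 * 0.074
Step 3: k = 0.25 + 0.185
Step 4: k = 0.435 W/(m*K)

0.435


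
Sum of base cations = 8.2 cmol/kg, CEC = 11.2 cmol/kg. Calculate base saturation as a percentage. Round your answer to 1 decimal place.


Step 1: BS = 100 * (sum of bases) / CEC
Step 2: BS = 100 * 8.2 / 11.2
Step 3: BS = 73.2%

73.2


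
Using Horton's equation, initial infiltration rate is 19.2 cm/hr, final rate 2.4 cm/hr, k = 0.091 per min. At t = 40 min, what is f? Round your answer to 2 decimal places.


Step 1: f = fc + (f0 - fc) * exp(-k * t)
Step 2: exp(-0.091 * 40) = 0.026252
Step 3: f = 2.4 + (19.2 - 2.4) * 0.026252
Step 4: f = 2.4 + 16.8 * 0.026252
Step 5: f = 2.84 cm/hr

2.84


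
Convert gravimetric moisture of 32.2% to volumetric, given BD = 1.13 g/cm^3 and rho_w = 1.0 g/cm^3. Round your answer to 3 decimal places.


Step 1: theta = (w / 100) * BD / rho_w
Step 2: theta = (32.2 / 100) * 1.13 / 1.0
Step 3: theta = 0.322 * 1.13
Step 4: theta = 0.364

0.364


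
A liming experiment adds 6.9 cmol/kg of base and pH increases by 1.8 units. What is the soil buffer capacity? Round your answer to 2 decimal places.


Step 1: BC = change in base / change in pH
Step 2: BC = 6.9 / 1.8
Step 3: BC = 3.83 cmol/(kg*pH unit)

3.83


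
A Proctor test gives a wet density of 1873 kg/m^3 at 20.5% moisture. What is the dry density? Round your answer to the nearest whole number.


Step 1: Dry density = wet density / (1 + w/100)
Step 2: Dry density = 1873 / (1 + 20.5/100)
Step 3: Dry density = 1873 / 1.205
Step 4: Dry density = 1554 kg/m^3

1554


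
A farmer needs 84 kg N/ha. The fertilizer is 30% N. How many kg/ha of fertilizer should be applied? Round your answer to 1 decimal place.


Step 1: Fertilizer rate = target N / (N content / 100)
Step 2: Rate = 84 / (30 / 100)
Step 3: Rate = 84 / 0.3
Step 4: Rate = 280.0 kg/ha

280.0


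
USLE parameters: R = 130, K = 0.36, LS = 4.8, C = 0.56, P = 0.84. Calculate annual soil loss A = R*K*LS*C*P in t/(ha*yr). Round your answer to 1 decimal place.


Step 1: A = R * K * LS * C * P
Step 2: R * K = 130 * 0.36 = 46.8
Step 3: (R*K) * LS = 46.8 * 4.8 = 224.64
Step 4: * C * P = 224.64 * 0.56 * 0.84 = 105.7
Step 5: A = 105.7 t/(ha*yr)

105.7


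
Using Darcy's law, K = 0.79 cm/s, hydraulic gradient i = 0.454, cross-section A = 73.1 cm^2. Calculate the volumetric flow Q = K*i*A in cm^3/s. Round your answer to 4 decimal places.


Step 1: Apply Darcy's law: Q = K * i * A
Step 2: Q = 0.79 * 0.454 * 73.1
Step 3: Q = 26.218 cm^3/s

26.218


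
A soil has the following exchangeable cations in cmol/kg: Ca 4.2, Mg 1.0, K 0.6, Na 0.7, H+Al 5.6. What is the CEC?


Step 1: CEC = Ca + Mg + K + Na + (H+Al)
Step 2: CEC = 4.2 + 1.0 + 0.6 + 0.7 + 5.6
Step 3: CEC = 12.1 cmol/kg

12.1


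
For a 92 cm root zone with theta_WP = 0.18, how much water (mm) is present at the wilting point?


Step 1: Water (mm) = theta_WP * depth * 10
Step 2: Water = 0.18 * 92 * 10
Step 3: Water = 165.6 mm

165.6


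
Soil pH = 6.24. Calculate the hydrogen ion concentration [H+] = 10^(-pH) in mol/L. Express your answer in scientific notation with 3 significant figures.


Step 1: [H+] = 10^(-pH)
Step 2: [H+] = 10^(-6.24)
Step 3: [H+] = 5.75e-07 mol/L

5.75e-07


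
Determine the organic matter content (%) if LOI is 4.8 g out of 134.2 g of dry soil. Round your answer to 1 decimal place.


Step 1: OM% = 100 * LOI / sample mass
Step 2: OM = 100 * 4.8 / 134.2
Step 3: OM = 3.6%

3.6


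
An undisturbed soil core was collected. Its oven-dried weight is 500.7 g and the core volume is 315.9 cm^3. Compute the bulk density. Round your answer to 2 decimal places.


Step 1: Identify the formula: BD = dry mass / volume
Step 2: Substitute values: BD = 500.7 / 315.9
Step 3: BD = 1.58 g/cm^3

1.58


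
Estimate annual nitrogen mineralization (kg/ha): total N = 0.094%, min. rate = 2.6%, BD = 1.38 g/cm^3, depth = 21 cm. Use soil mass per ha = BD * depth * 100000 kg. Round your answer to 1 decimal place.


Step 1: Soil mass per ha = BD * depth * 100000 = 1.38 * 21 * 100000 = 2898000 kg
Step 2: Total N pool = soil mass * N%/100 = 2898000 * 0.094/100 = 2724.12 kg/ha
Step 3: N mineralized = N pool * rate%/100 = 2724.12 * 2.6/100 = 70.8 kg/ha/yr

70.8


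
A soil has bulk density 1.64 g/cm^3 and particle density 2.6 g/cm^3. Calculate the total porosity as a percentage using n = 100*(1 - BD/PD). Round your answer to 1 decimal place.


Step 1: Formula: n = 100 * (1 - BD / PD)
Step 2: n = 100 * (1 - 1.64 / 2.6)
Step 3: n = 100 * (1 - 0.63077)
Step 4: n = 36.9%

36.9


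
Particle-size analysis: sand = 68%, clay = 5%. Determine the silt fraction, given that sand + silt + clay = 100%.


Step 1: sand + silt + clay = 100%
Step 2: silt = 100 - sand - clay
Step 3: silt = 100 - 68 - 5
Step 4: silt = 27%

27


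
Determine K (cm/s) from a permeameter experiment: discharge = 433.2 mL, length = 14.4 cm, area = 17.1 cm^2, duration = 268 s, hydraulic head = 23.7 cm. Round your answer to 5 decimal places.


Step 1: K = Q * L / (A * t * h)
Step 2: Numerator = 433.2 * 14.4 = 6238.08
Step 3: Denominator = 17.1 * 268 * 23.7 = 108612.36
Step 4: K = 6238.08 / 108612.36 = 0.05743 cm/s

0.05743


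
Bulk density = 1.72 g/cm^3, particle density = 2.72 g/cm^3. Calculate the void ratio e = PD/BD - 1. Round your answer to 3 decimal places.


Step 1: e = PD / BD - 1
Step 2: e = 2.72 / 1.72 - 1
Step 3: e = 1.5814 - 1
Step 4: e = 0.581

0.581


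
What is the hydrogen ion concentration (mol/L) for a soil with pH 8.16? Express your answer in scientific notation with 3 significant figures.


Step 1: [H+] = 10^(-pH)
Step 2: [H+] = 10^(-8.16)
Step 3: [H+] = 6.92e-09 mol/L

6.92e-09


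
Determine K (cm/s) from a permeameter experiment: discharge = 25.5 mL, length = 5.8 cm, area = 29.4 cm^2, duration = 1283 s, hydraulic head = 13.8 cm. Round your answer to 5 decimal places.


Step 1: K = Q * L / (A * t * h)
Step 2: Numerator = 25.5 * 5.8 = 147.9
Step 3: Denominator = 29.4 * 1283 * 13.8 = 520538.76
Step 4: K = 147.9 / 520538.76 = 0.00028 cm/s

0.00028


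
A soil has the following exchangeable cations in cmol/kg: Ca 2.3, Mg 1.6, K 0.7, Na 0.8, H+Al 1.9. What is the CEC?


Step 1: CEC = Ca + Mg + K + Na + (H+Al)
Step 2: CEC = 2.3 + 1.6 + 0.7 + 0.8 + 1.9
Step 3: CEC = 7.3 cmol/kg

7.3


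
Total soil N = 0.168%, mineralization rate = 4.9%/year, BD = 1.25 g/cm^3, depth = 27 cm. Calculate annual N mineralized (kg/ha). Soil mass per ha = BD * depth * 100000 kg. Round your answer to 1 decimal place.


Step 1: Soil mass per ha = BD * depth * 100000 = 1.25 * 27 * 100000 = 3375000 kg
Step 2: Total N pool = soil mass * N%/100 = 3375000 * 0.168/100 = 5670.0 kg/ha
Step 3: N mineralized = N pool * rate%/100 = 5670.0 * 4.9/100 = 277.8 kg/ha/yr

277.8


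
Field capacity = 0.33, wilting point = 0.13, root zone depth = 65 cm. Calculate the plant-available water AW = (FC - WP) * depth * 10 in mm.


Step 1: Available water = (FC - WP) * depth * 10
Step 2: AW = (0.33 - 0.13) * 65 * 10
Step 3: AW = 0.2 * 65 * 10
Step 4: AW = 130.0 mm

130.0


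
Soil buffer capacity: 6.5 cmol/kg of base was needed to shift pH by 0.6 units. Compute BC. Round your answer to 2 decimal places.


Step 1: BC = change in base / change in pH
Step 2: BC = 6.5 / 0.6
Step 3: BC = 10.83 cmol/(kg*pH unit)

10.83


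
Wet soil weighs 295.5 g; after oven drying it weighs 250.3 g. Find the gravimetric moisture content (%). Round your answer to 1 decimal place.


Step 1: Water mass = wet - dry = 295.5 - 250.3 = 45.2 g
Step 2: w = 100 * water mass / dry mass
Step 3: w = 100 * 45.2 / 250.3 = 18.1%

18.1


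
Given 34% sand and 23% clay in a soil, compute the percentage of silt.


Step 1: sand + silt + clay = 100%
Step 2: silt = 100 - sand - clay
Step 3: silt = 100 - 34 - 23
Step 4: silt = 43%

43
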